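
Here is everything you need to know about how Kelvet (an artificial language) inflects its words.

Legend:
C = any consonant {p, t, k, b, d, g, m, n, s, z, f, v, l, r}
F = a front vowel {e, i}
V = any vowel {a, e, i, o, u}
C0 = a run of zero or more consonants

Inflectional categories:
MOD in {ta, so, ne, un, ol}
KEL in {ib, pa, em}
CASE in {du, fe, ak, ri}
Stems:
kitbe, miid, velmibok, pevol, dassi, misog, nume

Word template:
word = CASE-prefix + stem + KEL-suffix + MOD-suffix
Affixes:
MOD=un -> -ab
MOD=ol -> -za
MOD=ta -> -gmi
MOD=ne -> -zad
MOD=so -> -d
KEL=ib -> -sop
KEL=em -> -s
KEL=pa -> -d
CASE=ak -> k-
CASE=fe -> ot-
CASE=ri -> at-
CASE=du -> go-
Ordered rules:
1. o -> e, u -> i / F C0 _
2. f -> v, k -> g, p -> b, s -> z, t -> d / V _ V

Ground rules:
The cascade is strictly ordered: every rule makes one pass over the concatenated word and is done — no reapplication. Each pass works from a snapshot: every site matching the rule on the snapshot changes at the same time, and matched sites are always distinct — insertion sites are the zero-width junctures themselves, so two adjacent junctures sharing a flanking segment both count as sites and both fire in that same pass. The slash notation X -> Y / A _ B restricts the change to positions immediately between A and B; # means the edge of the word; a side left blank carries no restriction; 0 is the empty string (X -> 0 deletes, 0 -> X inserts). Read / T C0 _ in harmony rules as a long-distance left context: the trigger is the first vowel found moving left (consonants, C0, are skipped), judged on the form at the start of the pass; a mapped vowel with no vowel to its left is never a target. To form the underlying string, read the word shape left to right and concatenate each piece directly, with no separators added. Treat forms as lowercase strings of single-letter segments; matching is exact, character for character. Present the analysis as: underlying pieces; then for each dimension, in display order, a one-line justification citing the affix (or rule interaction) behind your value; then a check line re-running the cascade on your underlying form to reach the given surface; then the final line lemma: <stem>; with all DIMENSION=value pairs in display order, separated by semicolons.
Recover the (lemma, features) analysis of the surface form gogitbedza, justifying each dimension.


underlying: go-kitbe-d-za
MOD=ol - signalled by the affix -za
KEL=pa - signalled by the affix -d
CASE=du - signalled by the affix go-
check: gokitbedza -> gokitbedza -> gogitbedza
lemma: kitbe; MOD=ol; KEL=pa; CASE=du


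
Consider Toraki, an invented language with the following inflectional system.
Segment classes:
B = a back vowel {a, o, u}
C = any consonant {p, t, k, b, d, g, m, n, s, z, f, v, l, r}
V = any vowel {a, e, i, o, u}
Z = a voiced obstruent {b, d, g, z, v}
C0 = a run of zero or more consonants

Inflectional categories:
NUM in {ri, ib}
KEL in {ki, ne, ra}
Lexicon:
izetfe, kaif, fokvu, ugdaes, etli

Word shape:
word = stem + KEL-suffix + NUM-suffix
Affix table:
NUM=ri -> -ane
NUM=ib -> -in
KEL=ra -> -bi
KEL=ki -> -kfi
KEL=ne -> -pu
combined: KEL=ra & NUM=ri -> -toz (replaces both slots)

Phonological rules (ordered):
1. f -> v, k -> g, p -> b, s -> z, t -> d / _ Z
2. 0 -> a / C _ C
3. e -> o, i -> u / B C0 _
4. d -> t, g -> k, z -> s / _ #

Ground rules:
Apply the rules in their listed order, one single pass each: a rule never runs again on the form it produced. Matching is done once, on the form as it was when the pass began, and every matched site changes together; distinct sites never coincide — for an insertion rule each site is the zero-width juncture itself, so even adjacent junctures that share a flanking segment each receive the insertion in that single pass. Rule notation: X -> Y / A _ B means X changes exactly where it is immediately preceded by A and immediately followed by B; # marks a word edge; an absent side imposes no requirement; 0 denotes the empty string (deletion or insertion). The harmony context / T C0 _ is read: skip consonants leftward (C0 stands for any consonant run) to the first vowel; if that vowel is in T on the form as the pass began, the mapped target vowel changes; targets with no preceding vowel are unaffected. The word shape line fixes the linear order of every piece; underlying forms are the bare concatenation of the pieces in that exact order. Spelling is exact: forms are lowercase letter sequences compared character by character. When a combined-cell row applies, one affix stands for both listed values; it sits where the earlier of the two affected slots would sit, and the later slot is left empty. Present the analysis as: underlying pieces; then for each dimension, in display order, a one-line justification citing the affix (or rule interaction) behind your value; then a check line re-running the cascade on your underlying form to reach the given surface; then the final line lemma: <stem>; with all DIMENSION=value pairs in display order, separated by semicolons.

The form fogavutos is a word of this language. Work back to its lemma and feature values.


underlying: fokvu-toz
NUM=ri - signalled by the combined affix row
KEL=ra - signalled by the combined affix row
check: fokvutoz -> fogvutoz -> fogavutoz -> fogavutoz -> fogavutos
lemma: fokvu; NUM=ri; KEL=ra


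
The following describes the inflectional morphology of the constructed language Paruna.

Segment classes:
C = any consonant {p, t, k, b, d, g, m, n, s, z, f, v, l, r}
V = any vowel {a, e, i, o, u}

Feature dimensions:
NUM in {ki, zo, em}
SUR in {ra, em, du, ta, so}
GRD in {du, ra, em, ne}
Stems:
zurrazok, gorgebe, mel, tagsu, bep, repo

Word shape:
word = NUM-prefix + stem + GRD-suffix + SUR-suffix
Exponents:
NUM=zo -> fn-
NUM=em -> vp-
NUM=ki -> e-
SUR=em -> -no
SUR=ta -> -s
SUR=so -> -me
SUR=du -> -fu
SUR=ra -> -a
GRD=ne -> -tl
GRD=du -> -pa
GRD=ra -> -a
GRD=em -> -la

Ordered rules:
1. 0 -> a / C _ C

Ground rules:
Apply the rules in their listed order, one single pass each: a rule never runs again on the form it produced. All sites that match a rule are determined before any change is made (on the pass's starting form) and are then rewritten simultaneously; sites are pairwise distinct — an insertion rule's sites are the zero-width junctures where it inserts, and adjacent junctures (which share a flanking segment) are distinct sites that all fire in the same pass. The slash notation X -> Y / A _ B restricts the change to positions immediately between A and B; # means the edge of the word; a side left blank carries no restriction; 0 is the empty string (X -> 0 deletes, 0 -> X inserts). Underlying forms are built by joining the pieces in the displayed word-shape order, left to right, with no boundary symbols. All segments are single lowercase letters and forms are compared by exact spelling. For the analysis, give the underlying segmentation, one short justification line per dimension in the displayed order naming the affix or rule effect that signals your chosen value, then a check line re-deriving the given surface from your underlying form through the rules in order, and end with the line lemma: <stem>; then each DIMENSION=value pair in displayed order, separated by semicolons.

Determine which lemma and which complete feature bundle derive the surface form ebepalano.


underlying: e-bep-la-no
NUM=ki - signalled by the affix e-
SUR=em - signalled by the affix -no
GRD=em - signalled by the affix -la
check: ebeplano -> ebepalano
lemma: bep; NUM=ki; SUR=em; GRD=em


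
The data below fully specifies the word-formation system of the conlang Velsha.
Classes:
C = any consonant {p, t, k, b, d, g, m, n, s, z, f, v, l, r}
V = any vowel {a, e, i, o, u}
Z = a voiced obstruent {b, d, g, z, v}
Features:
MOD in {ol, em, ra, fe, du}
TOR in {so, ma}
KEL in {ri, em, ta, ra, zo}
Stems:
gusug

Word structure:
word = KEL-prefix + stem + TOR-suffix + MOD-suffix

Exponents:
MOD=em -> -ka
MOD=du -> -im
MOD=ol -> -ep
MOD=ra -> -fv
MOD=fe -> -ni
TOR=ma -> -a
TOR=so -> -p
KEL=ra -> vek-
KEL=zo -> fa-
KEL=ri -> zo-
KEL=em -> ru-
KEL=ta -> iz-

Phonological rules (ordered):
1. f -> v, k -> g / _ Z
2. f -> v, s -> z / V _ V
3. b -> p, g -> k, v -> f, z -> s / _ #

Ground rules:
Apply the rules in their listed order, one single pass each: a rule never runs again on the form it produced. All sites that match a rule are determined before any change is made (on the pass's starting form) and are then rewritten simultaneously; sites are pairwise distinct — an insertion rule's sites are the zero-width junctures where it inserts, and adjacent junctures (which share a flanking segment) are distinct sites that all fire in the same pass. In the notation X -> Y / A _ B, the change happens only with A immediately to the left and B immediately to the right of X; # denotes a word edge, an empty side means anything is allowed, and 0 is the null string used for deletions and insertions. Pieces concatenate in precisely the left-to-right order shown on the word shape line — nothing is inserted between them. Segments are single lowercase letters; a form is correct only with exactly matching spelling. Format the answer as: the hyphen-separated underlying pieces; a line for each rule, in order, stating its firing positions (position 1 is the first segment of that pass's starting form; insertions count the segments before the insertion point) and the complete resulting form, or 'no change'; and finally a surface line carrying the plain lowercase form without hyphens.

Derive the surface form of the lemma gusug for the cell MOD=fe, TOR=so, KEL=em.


underlying: ru-gusug-p-ni
1. f -> v, k -> g / _ Z: no change
2. f -> v, s -> z / V _ V: fires at position(s) 5: ruguzugpni
3. b -> p, g -> k, v -> f, z -> s / _ #: no change
surface: ruguzugpni


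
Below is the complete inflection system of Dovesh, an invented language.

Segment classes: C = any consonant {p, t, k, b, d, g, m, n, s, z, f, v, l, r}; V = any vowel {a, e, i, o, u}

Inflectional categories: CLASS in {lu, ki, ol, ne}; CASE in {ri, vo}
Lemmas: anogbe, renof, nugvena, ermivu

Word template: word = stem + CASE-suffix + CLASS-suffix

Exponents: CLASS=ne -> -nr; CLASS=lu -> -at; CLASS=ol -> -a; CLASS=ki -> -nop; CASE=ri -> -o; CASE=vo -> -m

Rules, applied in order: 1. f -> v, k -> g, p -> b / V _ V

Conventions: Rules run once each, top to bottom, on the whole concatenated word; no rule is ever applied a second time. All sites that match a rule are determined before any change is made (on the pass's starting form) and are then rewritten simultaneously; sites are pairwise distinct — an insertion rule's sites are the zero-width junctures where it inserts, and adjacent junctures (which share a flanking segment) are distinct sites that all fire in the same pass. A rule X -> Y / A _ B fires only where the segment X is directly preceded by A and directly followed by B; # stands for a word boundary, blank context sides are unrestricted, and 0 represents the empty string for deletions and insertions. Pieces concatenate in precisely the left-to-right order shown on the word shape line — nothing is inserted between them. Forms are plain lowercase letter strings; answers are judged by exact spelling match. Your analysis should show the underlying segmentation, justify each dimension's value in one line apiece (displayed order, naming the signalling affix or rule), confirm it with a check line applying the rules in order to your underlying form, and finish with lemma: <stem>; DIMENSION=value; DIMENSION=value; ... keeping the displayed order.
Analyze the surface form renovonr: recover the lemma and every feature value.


underlying: renof-o-nr
CLASS=ne - signalled by the affix -nr
CASE=ri - signalled by the affix -o
check: renofonr -> renovonr
lemma: renof; CLASS=ne; CASE=ri


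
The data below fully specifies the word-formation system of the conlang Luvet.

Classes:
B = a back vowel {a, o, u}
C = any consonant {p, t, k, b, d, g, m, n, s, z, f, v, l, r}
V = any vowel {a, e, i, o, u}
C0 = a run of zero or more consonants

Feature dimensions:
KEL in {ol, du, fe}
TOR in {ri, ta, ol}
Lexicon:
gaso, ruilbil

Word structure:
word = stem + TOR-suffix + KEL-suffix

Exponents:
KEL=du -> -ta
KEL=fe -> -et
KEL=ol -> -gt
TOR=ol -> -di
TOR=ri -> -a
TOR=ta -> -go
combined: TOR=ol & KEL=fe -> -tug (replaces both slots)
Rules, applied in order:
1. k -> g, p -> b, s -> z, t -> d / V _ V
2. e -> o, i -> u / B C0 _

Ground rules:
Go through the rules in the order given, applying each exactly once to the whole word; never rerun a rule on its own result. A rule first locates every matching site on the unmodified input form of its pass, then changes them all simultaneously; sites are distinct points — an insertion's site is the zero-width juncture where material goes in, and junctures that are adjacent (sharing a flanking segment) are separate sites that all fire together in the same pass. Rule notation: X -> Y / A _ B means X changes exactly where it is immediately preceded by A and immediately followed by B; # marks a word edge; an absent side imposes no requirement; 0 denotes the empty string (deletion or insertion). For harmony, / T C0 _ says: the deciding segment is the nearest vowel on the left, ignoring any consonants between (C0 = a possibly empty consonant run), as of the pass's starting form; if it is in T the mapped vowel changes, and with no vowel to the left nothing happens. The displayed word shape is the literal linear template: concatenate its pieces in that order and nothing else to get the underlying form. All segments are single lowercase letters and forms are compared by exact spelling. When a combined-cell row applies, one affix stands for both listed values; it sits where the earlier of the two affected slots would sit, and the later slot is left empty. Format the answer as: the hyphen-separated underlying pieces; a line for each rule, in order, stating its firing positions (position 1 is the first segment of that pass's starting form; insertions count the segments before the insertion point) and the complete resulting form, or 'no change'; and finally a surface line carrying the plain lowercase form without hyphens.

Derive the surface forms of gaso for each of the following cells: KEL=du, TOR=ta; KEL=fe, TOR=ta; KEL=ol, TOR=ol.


cell KEL=du, TOR=ta:
underlying: gaso-go-ta
1. k -> g, p -> b, s -> z, t -> d / V _ V: fires at position(s) 3, 7: gazogoda
2. e -> o, i -> u / B C0 _: no change
surface: gazogoda

cell KEL=fe, TOR=ta:
underlying: gaso-go-et
1. k -> g, p -> b, s -> z, t -> d / V _ V: fires at position(s) 3: gazogoet
2. e -> o, i -> u / B C0 _: fires at position(s) 7: gazogoot
surface: gazogoot

cell KEL=ol, TOR=ol:
underlying: gaso-di-gt
1. k -> g, p -> b, s -> z, t -> d / V _ V: fires at position(s) 3: gazodigt
2. e -> o, i -> u / B C0 _: fires at position(s) 6: gazodugt
surface: gazodugt


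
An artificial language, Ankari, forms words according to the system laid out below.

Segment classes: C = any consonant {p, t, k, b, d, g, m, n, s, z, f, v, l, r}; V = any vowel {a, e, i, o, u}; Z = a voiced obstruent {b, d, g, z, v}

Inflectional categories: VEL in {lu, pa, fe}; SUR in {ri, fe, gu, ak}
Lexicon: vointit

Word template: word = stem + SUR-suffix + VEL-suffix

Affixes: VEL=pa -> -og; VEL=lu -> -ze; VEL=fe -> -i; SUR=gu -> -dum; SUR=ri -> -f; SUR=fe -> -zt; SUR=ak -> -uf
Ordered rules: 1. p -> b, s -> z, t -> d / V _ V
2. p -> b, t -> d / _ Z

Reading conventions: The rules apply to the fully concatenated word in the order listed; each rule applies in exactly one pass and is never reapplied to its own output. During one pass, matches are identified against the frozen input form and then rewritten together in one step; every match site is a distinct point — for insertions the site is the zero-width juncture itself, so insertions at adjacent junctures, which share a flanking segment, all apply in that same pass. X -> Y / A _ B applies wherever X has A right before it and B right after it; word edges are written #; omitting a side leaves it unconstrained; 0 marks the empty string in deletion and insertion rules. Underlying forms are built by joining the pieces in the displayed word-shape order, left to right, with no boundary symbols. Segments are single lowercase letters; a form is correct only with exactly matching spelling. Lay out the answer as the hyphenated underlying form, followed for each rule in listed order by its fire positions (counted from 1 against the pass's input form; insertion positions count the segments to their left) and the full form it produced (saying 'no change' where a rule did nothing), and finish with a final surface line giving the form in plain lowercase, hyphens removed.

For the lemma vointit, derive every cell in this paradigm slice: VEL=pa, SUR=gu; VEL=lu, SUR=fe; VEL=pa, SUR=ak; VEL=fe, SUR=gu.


cell VEL=pa, SUR=gu:
underlying: vointit-dum-og
1. p -> b, s -> z, t -> d / V _ V: no change
2. p -> b, t -> d / _ Z: fires at position(s) 7: vointiddumog
surface: vointiddumog

cell VEL=lu, SUR=fe:
underlying: vointit-zt-ze
1. p -> b, s -> z, t -> d / V _ V: no change
2. p -> b, t -> d / _ Z: fires at position(s) 7, 9: vointidzdze
surface: vointidzdze

cell VEL=pa, SUR=ak:
underlying: vointit-uf-og
1. p -> b, s -> z, t -> d / V _ V: fires at position(s) 7: vointidufog
2. p -> b, t -> d / _ Z: no change
surface: vointidufog

cell VEL=fe, SUR=gu:
underlying: vointit-dum-i
1. p -> b, s -> z, t -> d / V _ V: no change
2. p -> b, t -> d / _ Z: fires at position(s) 7: vointiddumi
surface: vointiddumi


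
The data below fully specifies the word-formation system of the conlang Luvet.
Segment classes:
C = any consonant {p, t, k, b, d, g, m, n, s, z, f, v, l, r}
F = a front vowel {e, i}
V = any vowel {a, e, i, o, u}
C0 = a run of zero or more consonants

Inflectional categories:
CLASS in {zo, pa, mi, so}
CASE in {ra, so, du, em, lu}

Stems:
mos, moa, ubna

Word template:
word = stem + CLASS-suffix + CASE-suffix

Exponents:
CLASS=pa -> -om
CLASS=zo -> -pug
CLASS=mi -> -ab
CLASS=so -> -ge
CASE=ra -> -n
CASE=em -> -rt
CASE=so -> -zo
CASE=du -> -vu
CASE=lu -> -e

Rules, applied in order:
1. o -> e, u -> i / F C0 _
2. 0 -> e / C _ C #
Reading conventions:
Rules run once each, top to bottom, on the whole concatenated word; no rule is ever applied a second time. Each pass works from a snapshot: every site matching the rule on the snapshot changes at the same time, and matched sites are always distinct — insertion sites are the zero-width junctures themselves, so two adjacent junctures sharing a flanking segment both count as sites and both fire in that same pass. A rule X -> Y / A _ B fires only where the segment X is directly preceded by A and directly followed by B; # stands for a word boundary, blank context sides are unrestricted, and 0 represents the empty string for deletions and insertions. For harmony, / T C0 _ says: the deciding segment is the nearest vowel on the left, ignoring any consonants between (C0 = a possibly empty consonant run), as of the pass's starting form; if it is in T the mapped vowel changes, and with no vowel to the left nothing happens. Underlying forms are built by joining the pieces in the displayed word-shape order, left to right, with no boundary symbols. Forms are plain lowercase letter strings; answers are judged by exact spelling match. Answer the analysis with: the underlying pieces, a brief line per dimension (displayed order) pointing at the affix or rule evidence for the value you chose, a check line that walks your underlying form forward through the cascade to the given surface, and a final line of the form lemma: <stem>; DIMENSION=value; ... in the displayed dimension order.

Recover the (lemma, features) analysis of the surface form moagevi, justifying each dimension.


underlying: moa-ge-vu
CLASS=so - signalled by the affix -ge
CASE=du - signalled by the affix -vu
check: moagevu -> moagevi -> moagevi
lemma: moa; CLASS=so; CASE=du


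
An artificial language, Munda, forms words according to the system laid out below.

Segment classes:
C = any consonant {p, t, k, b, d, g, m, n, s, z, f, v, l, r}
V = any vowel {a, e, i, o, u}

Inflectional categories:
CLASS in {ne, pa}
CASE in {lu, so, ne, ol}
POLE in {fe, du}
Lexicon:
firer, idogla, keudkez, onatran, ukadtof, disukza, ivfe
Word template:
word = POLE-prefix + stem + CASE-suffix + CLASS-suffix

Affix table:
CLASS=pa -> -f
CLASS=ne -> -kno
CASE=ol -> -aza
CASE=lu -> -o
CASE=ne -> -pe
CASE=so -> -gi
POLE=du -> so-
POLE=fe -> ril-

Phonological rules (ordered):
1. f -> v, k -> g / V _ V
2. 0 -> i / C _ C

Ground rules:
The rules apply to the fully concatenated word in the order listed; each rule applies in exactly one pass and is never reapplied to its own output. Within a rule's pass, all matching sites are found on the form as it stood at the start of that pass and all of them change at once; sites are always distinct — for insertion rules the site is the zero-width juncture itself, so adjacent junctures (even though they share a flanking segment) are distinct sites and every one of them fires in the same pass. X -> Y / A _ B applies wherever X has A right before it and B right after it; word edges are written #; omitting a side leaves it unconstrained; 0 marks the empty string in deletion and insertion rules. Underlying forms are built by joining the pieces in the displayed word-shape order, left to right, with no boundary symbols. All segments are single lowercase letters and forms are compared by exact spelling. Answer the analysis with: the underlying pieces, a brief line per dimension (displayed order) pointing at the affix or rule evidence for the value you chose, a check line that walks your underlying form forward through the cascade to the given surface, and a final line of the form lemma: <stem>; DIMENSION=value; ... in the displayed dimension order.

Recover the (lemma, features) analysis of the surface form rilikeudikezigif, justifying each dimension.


underlying: ril-keudkez-gi-f
CLASS=pa - signalled by the affix -f
CASE=so - signalled by the affix -gi
POLE=fe - signalled by the affix ril-
check: rilkeudkezgif -> rilkeudkezgif -> rilikeudikezigif
lemma: keudkez; CLASS=pa; CASE=so; POLE=fe


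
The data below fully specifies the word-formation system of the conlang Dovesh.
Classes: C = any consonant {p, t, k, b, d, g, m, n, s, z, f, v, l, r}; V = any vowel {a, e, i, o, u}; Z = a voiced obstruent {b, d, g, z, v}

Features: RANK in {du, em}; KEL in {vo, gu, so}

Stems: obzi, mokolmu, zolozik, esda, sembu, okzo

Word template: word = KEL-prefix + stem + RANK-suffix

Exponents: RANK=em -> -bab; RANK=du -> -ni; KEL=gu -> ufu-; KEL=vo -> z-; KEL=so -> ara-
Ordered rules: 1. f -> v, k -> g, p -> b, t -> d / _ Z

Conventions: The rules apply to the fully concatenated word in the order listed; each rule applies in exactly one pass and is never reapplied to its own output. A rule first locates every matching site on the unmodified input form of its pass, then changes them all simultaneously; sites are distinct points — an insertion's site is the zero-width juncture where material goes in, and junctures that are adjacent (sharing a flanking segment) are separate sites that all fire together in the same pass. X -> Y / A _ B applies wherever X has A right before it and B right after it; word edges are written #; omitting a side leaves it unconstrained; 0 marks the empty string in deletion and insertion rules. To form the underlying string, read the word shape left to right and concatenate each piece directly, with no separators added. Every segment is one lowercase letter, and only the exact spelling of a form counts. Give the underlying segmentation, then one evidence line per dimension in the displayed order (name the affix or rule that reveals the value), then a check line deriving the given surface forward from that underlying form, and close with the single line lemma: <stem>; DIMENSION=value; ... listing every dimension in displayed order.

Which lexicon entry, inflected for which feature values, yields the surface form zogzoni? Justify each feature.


underlying: z-okzo-ni
RANK=du - signalled by the affix -ni
KEL=vo - signalled by the affix z-
check: zokzoni -> zogzoni
lemma: okzo; RANK=du; KEL=vo


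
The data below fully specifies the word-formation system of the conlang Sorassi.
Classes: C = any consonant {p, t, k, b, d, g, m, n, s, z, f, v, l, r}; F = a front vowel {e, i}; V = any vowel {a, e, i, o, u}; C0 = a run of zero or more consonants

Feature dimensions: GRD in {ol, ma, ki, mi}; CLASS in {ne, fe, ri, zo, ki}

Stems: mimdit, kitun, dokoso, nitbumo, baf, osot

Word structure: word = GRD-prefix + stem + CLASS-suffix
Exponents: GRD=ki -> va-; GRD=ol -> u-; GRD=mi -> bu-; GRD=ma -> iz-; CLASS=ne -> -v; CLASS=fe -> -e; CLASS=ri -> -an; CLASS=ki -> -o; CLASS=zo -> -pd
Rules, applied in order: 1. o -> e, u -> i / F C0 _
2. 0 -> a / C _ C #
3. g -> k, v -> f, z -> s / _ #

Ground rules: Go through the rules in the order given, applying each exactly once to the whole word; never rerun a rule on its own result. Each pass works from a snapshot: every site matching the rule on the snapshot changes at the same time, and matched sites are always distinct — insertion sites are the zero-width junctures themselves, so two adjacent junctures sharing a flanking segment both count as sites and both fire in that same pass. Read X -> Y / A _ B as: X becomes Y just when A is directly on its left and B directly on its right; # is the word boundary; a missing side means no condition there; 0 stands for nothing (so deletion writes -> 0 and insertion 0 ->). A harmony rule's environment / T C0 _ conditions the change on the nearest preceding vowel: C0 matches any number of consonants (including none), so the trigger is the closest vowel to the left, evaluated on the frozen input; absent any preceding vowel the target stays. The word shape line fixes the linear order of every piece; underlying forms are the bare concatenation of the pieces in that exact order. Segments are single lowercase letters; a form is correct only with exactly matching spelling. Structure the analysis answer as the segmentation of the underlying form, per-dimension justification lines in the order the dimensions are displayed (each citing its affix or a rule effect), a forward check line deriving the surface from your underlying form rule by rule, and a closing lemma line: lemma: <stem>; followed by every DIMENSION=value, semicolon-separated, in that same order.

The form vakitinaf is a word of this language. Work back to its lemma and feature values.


underlying: va-kitun-v
GRD=ki - signalled by the affix va-
CLASS=ne - signalled by the affix -v
check: vakitunv -> vakitinv -> vakitinav -> vakitinaf
lemma: kitun; GRD=ki; CLASS=ne


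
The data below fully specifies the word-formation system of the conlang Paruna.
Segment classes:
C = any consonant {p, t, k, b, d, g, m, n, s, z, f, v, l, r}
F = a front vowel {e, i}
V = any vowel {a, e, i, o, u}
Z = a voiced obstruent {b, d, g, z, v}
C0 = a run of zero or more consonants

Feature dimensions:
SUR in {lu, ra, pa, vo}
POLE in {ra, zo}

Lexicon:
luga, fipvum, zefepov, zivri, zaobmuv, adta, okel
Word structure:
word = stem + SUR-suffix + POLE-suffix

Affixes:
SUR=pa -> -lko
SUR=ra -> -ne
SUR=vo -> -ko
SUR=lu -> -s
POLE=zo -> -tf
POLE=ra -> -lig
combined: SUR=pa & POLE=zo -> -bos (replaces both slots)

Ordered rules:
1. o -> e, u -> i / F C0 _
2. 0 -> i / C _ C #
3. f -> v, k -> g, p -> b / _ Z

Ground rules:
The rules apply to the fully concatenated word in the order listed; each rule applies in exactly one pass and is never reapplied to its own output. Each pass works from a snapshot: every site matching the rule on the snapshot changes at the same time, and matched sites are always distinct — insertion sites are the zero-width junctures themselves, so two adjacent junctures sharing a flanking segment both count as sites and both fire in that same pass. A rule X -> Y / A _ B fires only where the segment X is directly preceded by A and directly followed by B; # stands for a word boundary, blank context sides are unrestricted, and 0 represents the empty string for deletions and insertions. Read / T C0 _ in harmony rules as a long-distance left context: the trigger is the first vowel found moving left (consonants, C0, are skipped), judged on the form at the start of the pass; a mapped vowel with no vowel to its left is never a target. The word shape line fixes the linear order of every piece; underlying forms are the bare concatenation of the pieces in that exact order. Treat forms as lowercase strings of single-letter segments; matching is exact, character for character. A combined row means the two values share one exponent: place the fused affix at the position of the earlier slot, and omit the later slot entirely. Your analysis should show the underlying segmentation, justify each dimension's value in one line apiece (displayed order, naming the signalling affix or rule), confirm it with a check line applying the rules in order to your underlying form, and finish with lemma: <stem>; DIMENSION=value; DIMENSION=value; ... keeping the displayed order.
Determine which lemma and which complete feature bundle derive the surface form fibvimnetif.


underlying: fipvum-ne-tf
SUR=ra - signalled by the affix -ne
POLE=zo - signalled by the affix -tf
check: fipvumnetf -> fipvimnetf -> fipvimnetif -> fibvimnetif
lemma: fipvum; SUR=ra; POLE=zo


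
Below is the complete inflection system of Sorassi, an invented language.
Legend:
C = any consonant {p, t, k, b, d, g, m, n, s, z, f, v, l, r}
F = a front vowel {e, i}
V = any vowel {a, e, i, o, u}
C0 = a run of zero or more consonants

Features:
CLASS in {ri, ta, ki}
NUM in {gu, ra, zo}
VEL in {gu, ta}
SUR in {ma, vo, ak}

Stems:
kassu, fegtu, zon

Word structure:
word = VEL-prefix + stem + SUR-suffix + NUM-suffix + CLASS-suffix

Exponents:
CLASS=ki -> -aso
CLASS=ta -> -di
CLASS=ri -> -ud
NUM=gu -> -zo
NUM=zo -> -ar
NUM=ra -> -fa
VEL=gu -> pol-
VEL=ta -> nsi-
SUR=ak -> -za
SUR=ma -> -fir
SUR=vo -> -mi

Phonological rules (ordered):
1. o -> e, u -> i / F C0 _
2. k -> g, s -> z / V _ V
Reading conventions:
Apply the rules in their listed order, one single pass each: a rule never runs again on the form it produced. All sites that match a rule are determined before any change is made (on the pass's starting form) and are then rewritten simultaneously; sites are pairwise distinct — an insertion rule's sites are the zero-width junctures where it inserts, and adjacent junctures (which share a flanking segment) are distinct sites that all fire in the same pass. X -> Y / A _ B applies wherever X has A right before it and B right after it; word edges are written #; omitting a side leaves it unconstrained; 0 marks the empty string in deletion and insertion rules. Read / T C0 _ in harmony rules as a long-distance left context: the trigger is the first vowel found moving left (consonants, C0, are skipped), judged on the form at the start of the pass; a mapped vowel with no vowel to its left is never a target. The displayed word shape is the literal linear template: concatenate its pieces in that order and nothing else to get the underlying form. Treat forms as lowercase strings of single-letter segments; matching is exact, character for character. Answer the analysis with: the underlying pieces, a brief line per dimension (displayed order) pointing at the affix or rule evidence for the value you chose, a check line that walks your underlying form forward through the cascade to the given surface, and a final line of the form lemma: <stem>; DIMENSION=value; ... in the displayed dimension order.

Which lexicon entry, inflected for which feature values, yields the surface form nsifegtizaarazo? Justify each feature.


underlying: nsi-fegtu-za-ar-aso
CLASS=ki - signalled by the affix -aso
NUM=zo - signalled by the affix -ar
VEL=ta - signalled by the affix nsi-
SUR=ak - signalled by the affix -za
check: nsifegtuzaaraso -> nsifegtizaaraso -> nsifegtizaarazo
lemma: fegtu; CLASS=ki; NUM=zo; VEL=ta; SUR=ak


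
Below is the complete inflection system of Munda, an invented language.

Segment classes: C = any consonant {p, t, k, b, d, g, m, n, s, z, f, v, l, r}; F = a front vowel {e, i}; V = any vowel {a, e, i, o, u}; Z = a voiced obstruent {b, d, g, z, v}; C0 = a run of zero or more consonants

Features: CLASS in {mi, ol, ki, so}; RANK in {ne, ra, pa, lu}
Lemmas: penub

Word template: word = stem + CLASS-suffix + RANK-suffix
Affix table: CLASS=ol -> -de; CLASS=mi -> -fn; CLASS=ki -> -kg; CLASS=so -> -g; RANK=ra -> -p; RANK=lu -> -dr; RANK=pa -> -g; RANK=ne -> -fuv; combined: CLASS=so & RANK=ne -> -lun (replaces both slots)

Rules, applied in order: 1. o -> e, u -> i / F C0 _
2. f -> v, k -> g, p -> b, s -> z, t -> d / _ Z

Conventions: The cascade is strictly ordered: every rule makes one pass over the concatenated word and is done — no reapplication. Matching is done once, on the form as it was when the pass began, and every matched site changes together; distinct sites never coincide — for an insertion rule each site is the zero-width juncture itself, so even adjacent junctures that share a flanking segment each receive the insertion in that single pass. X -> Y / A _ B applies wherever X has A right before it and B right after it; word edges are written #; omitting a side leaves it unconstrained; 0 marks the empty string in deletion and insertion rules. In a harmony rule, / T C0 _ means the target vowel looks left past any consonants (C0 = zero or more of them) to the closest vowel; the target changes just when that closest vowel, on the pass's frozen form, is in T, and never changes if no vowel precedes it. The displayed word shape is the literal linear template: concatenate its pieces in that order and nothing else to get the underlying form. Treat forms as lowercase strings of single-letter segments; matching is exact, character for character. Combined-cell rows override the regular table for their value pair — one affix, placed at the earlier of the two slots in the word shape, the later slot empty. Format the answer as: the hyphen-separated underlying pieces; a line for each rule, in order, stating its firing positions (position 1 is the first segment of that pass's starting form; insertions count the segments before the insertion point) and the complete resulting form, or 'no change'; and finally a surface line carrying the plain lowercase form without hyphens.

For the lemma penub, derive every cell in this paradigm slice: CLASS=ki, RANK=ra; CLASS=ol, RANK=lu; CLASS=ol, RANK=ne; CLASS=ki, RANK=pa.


cell CLASS=ki, RANK=ra:
underlying: penub-kg-p
1. o -> e, u -> i / F C0 _: fires at position(s) 4: penibkgp
2. f -> v, k -> g, p -> b, s -> z, t -> d / _ Z: fires at position(s) 6: penibggp
surface: penibggp

cell CLASS=ol, RANK=lu:
underlying: penub-de-dr
1. o -> e, u -> i / F C0 _: fires at position(s) 4: penibdedr
2. f -> v, k -> g, p -> b, s -> z, t -> d / _ Z: no change
surface: penibdedr

cell CLASS=ol, RANK=ne:
underlying: penub-de-fuv
1. o -> e, u -> i / F C0 _: fires at position(s) 4, 9: penibdefiv
2. f -> v, k -> g, p -> b, s -> z, t -> d / _ Z: no change
surface: penibdefiv

cell CLASS=ki, RANK=pa:
underlying: penub-kg-g
1. o -> e, u -> i / F C0 _: fires at position(s) 4: penibkgg
2. f -> v, k -> g, p -> b, s -> z, t -> d / _ Z: fires at position(s) 6: penibggg
surface: penibggg


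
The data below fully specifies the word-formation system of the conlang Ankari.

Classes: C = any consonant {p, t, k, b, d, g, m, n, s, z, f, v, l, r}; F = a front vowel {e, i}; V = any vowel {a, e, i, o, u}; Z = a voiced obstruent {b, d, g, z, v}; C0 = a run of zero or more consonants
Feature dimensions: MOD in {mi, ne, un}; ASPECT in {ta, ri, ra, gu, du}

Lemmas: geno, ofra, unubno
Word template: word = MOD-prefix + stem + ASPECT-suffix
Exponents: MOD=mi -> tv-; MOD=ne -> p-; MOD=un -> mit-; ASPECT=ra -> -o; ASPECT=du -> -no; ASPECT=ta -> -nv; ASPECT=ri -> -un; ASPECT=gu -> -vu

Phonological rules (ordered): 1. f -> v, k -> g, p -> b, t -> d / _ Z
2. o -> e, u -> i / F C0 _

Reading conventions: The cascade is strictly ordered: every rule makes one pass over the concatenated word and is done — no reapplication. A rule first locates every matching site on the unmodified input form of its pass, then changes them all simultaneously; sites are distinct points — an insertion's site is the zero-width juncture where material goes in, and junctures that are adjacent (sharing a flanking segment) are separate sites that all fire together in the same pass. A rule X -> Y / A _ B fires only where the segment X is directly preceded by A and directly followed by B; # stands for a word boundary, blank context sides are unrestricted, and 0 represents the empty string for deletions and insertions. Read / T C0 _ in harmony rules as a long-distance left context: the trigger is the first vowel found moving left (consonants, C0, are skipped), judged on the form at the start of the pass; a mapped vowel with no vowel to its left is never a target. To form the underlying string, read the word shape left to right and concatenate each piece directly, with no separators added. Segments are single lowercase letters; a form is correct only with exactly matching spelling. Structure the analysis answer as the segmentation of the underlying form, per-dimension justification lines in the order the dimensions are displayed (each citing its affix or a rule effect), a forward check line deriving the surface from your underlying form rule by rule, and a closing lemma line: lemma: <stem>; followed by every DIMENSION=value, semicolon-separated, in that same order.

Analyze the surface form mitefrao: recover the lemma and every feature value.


underlying: mit-ofra-o
MOD=un - signalled by the affix mit-
ASPECT=ra - signalled by the affix -o
check: mitofrao -> mitofrao -> mitefrao
lemma: ofra; MOD=un; ASPECT=ra


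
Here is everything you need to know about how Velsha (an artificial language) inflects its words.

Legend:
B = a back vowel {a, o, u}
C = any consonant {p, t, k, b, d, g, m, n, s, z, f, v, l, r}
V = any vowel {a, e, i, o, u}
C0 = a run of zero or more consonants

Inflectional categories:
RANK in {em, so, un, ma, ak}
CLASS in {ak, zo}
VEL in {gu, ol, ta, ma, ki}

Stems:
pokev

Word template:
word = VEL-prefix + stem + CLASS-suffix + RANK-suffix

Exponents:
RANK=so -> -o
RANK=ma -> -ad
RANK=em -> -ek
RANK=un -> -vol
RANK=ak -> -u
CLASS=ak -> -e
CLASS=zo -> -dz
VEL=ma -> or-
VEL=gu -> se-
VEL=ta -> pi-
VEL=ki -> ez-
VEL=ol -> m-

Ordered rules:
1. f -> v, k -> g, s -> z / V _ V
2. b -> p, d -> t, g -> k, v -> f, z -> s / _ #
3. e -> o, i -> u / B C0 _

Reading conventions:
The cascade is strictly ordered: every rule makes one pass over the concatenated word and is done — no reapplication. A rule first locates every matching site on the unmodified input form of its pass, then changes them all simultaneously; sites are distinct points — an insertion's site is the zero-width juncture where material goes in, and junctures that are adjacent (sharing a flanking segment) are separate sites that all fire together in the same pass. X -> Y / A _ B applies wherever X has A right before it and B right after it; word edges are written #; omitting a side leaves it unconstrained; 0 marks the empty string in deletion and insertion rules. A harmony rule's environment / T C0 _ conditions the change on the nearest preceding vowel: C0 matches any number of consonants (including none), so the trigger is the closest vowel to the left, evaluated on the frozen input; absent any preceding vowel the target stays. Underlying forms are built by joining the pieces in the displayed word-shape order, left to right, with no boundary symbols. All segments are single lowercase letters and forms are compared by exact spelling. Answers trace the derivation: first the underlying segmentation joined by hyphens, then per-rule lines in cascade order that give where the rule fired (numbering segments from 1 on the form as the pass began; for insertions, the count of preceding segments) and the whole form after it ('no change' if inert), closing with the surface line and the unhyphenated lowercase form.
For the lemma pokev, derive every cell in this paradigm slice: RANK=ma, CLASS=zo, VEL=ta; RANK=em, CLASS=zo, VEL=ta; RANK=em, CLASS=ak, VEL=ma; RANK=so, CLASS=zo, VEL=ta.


cell RANK=ma, CLASS=zo, VEL=ta:
underlying: pi-pokev-dz-ad
1. f -> v, k -> g, s -> z / V _ V: fires at position(s) 5: pipogevdzad
2. b -> p, d -> t, g -> k, v -> f, z -> s / _ #: fires at position(s) 11: pipogevdzat
3. e -> o, i -> u / B C0 _: fires at position(s) 6: pipogovdzat
surface: pipogovdzat

cell RANK=em, CLASS=zo, VEL=ta:
underlying: pi-pokev-dz-ek
1. f -> v, k -> g, s -> z / V _ V: fires at position(s) 5: pipogevdzek
2. b -> p, d -> t, g -> k, v -> f, z -> s / _ #: no change
3. e -> o, i -> u / B C0 _: fires at position(s) 6: pipogovdzek
surface: pipogovdzek

cell RANK=em, CLASS=ak, VEL=ma:
underlying: or-pokev-e-ek
1. f -> v, k -> g, s -> z / V _ V: fires at position(s) 5: orpogeveek
2. b -> p, d -> t, g -> k, v -> f, z -> s / _ #: no change
3. e -> o, i -> u / B C0 _: fires at position(s) 6: orpogoveek
surface: orpogoveek

cell RANK=so, CLASS=zo, VEL=ta:
underlying: pi-pokev-dz-o
1. f -> v, k -> g, s -> z / V _ V: fires at position(s) 5: pipogevdzo
2. b -> p, d -> t, g -> k, v -> f, z -> s / _ #: no change
3. e -> o, i -> u / B C0 _: fires at position(s) 6: pipogovdzo
surface: pipogovdzo
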